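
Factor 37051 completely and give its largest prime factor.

37051 = 7 · 5293
5293 = 67 · 79
79 is prime.
So 37051 = 7 · 67 · 79; the largest prime factor is 79.

79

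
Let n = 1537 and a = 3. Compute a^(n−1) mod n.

256

3^1 ≡ 3 (mod 1537)
3^2 ≡ 3^2 = 9 ≡ 9 (mod 1537)
3^4 ≡ 9^2 = 81 ≡ 81 (mod 1537)
3^8 ≡ 81^2 = 6561 ≡ 413 (mod 1537)
3^16 ≡ 413^2 = 170569 ≡ 1499 (mod 1537)
3^32 ≡ 1499^2 = 2247001 ≡ 1444 (mod 1537)
3^64 ≡ 1444^2 = 2085136 ≡ 964 (mod 1537)
3^128 ≡ 964^2 = 929296 ≡ 948 (mod 1537)
3^256 ≡ 948^2 = 898704 ≡ 1096 (mod 1537)
3^512 ≡ 1096^2 = 1201216 ≡ 819 (mod 1537)
3^1024 ≡ 819^2 = 670761 ≡ 629 (mod 1537)
1536 = 1024 + 512 in binary powers of 2.
So 3^1536 ≡ 629 · 819 ≡ 256 (mod 1537).
Since 256 ≠ 1, base 3 is a Fermat witness: 1537 is composite.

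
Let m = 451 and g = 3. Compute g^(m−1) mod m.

419

3^1 ≡ 3 (mod 451)
3^2 ≡ 3^2 = 9 ≡ 9 (mod 451)
3^4 ≡ 9^2 = 81 ≡ 81 (mod 451)
3^8 ≡ 81^2 = 6561 ≡ 247 (mod 451)
3^16 ≡ 247^2 = 61009 ≡ 124 (mod 451)
3^32 ≡ 124^2 = 15376 ≡ 42 (mod 451)
3^64 ≡ 42^2 = 1764 ≡ 411 (mod 451)
3^128 ≡ 411^2 = 168921 ≡ 247 (mod 451)
3^256 ≡ 247^2 = 61009 ≡ 124 (mod 451)
450 = 256 + 128 + 64 + 2 in binary powers of 2.
So 3^450 ≡ 124 · 247 · 411 · 9 ≡ 419 (mod 451).
Since 419 ≠ 1, base 3 is a Fermat witness: 451 is composite.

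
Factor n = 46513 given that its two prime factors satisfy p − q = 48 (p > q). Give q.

193

Since p = q + 48, we have 46513 = q(q + 48), so q² + 48q − 46513 = 0.
Discriminant: 48² + 4·46513 = 2304 + 186052 = 188356; √188356 = 434.
q = (−48 + 434)/2 = 193, and p = q + 48 = 241.
Check: 193 · 241 = 46513.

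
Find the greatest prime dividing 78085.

78085 = 5 · 15617
15617 = 7 · 2231
2231 = 23 · 97
97 is prime.
So 78085 = 5 · 7 · 23 · 97; the largest prime factor is 97.

97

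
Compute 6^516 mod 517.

6^1 ≡ 6 (mod 517)
6^2 ≡ 6^2 = 36 ≡ 36 (mod 517)
6^4 ≡ 36^2 = 1296 ≡ 262 (mod 517)
6^8 ≡ 262^2 = 68644 ≡ 400 (mod 517)
6^16 ≡ 400^2 = 160000 ≡ 247 (mod 517)
6^32 ≡ 247^2 = 61009 ≡ 3 (mod 517)
6^64 ≡ 3^2 = 9 ≡ 9 (mod 517)
6^128 ≡ 9^2 = 81 ≡ 81 (mod 517)
6^256 ≡ 81^2 = 6561 ≡ 357 (mod 517)
6^512 ≡ 357^2 = 127449 ≡ 267 (mod 517)
516 = 512 + 4 in binary powers of 2.
So 6^516 ≡ 267 · 262 ≡ 159 (mod 517).
Since 159 ≠ 1, base 6 is a Fermat witness: 517 is composite.

159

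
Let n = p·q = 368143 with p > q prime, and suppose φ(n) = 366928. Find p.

φ(n) = (p−1)(q−1) = n − (p+q) + 1, so p + q = 368143 − 366928 + 1 = 1216.
p and q are the roots of t² − 1216t + 368143 = 0.
Discriminant: 1216² − 4·368143 = 1478656 − 1472572 = 6084; √6084 = 78.
q = (1216 − 78)/2 = 569, p = (1216 + 78)/2 = 647.
Check: 569 · 647 = 368143.

647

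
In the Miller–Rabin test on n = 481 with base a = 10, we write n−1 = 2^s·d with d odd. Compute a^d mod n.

481 − 1 = 480 = 2^5 · 15, so d = 15.
10^1 ≡ 10 (mod 481)
10^2 ≡ 10^2 = 100 ≡ 100 (mod 481)
10^4 ≡ 100^2 = 10000 ≡ 380 (mod 481)
10^8 ≡ 380^2 = 144400 ≡ 100 (mod 481)
15 = 8 + 4 + 2 + 1 in binary powers of 2.
So 10^15 ≡ 100 · 380 · 100 · 10 ≡ 38 (mod 481).
Squaring chain: 38 → 1 → 1 → 1 → 1; never reaches −1, so base 10 is a Miller–Rabin witness that 481 is composite.

38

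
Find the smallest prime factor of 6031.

6031 is odd.
Digit sum 10, not divisible by 3.
Ends in 1: not divisible by 5.
7: 6031 = 7·861 + 4
11: 6031 = 11·548 + 3
13: 6031 = 13·463 + 12
17: 6031 = 17·354 + 13
19: 6031 = 19·317 + 8
23: 6031 = 23·262 + 5
29: 6031 = 29·207 + 28
31: 6031 = 31·194 + 17
37: 6031 = 37·163

37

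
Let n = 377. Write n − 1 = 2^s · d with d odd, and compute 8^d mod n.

31

377 − 1 = 376 = 2^3 · 47, so d = 47.
8^1 ≡ 8 (mod 377)
8^2 ≡ 8^2 = 64 ≡ 64 (mod 377)
8^4 ≡ 64^2 = 4096 ≡ 326 (mod 377)
8^8 ≡ 326^2 = 106276 ≡ 339 (mod 377)
8^16 ≡ 339^2 = 114921 ≡ 313 (mod 377)
8^32 ≡ 313^2 = 97969 ≡ 326 (mod 377)
47 = 32 + 8 + 4 + 2 + 1 in binary powers of 2.
So 8^47 ≡ 326 · 339 · 326 · 64 · 8 ≡ 31 (mod 377).
Squaring chain: 31 → 207 → 248; never reaches −1, so base 8 is a Miller–Rabin witness that 377 is composite.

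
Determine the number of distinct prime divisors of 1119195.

6

1119195 = 3^2 · 124355
124355 = 5 · 24871
24871 = 7 · 3553
3553 = 11 · 323
323 = 17 · 19
1119195 = 3^2 · 5 · 7 · 11 · 17 · 19, which has 6 distinct prime factors.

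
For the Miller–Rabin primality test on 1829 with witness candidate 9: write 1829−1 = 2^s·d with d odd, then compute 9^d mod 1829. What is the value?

1829 − 1 = 1828 = 2^2 · 457, so d = 457.
9^1 ≡ 9 (mod 1829)
9^2 ≡ 9^2 = 81 ≡ 81 (mod 1829)
9^4 ≡ 81^2 = 6561 ≡ 1074 (mod 1829)
9^8 ≡ 1074^2 = 1153476 ≡ 1206 (mod 1829)
9^16 ≡ 1206^2 = 1454436 ≡ 381 (mod 1829)
9^32 ≡ 381^2 = 145161 ≡ 670 (mod 1829)
9^64 ≡ 670^2 = 448900 ≡ 795 (mod 1829)
9^128 ≡ 795^2 = 632025 ≡ 1020 (mod 1829)
9^256 ≡ 1020^2 = 1040400 ≡ 1528 (mod 1829)
457 = 256 + 128 + 64 + 8 + 1 in binary powers of 2.
So 9^457 ≡ 1528 · 1020 · 795 · 1206 · 9 ≡ 1405 (mod 1829).
Squaring chain: 1405 → 534; never reaches −1, so base 9 is a Miller–Rabin witness that 1829 is composite.

1405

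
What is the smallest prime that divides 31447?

31447 is odd.
Digit sum 19, not divisible by 3.
Ends in 7: not divisible by 5.
7: 31447 = 7·4492 + 3
11: 31447 = 11·2858 + 9
13: 31447 = 13·2419

13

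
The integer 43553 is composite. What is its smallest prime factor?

43553 is odd.
Digit sum 20, not divisible by 3.
Ends in 3: not divisible by 5.
7: 43553 = 7·6221 + 6
11: 43553 = 11·3959 + 4
13: 43553 = 13·3350 + 3
17: 43553 = 17·2561 + 16
19: 43553 = 19·2292 + 5
23: 43553 = 23·1893 + 14
29: 43553 = 29·1501 + 24
31: 43553 = 31·1404 + 29
37: 43553 = 37·1177 + 4
41: 43553 = 41·1062 + 11
43: 43553 = 43·1012 + 37
47: 43553 = 47·926 + 31
53: 43553 = 53·821 + 40
59: 43553 = 59·738 + 11
61: 43553 = 61·713 + 60
67: 43553 = 67·650 + 3
71: 43553 = 71·613 + 30
73: 43553 = 73·596 + 45
79: 43553 = 79·551 + 24
83: 43553 = 83·524 + 61
89: 43553 = 89·489 + 32
97: 43553 = 97·449

97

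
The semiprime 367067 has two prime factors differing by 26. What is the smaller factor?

593

Since p = q + 26, we have 367067 = q(q + 26), so q² + 26q − 367067 = 0.
Discriminant: 26² + 4·367067 = 676 + 1468268 = 1468944; √1468944 = 1212.
q = (−26 + 1212)/2 = 593, and p = q + 26 = 619.
Check: 593 · 619 = 367067.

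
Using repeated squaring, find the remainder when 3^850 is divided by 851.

3^1 ≡ 3 (mod 851)
3^2 ≡ 3^2 = 9 ≡ 9 (mod 851)
3^4 ≡ 9^2 = 81 ≡ 81 (mod 851)
3^8 ≡ 81^2 = 6561 ≡ 604 (mod 851)
3^16 ≡ 604^2 = 364816 ≡ 588 (mod 851)
3^32 ≡ 588^2 = 345744 ≡ 238 (mod 851)
3^64 ≡ 238^2 = 56644 ≡ 478 (mod 851)
3^128 ≡ 478^2 = 228484 ≡ 416 (mod 851)
3^256 ≡ 416^2 = 173056 ≡ 303 (mod 851)
3^512 ≡ 303^2 = 91809 ≡ 752 (mod 851)
850 = 512 + 256 + 64 + 16 + 2 in binary powers of 2.
So 3^850 ≡ 752 · 303 · 478 · 588 · 9 ≡ 303 (mod 851).
Since 303 ≠ 1, base 3 is a Fermat witness: 851 is composite.

303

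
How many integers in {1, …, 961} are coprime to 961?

930

Factor: 961 = 31^2.
φ(961) = 31^1·(31−1) = 930.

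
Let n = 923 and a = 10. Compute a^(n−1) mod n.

302

10^1 ≡ 10 (mod 923)
10^2 ≡ 10^2 = 100 ≡ 100 (mod 923)
10^4 ≡ 100^2 = 10000 ≡ 770 (mod 923)
10^8 ≡ 770^2 = 592900 ≡ 334 (mod 923)
10^16 ≡ 334^2 = 111556 ≡ 796 (mod 923)
10^32 ≡ 796^2 = 633616 ≡ 438 (mod 923)
10^64 ≡ 438^2 = 191844 ≡ 783 (mod 923)
10^128 ≡ 783^2 = 613089 ≡ 217 (mod 923)
10^256 ≡ 217^2 = 47089 ≡ 16 (mod 923)
10^512 ≡ 16^2 = 256 ≡ 256 (mod 923)
922 = 512 + 256 + 128 + 16 + 8 + 2 in binary powers of 2.
So 10^922 ≡ 256 · 16 · 217 · 796 · 334 · 100 ≡ 302 (mod 923).
Since 302 ≠ 1, base 10 is a Fermat witness: 923 is composite.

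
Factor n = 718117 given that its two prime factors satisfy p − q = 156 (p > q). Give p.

Since p = q + 156, we have 718117 = q(q + 156), so q² + 156q − 718117 = 0.
Discriminant: 156² + 4·718117 = 24336 + 2872468 = 2896804; √2896804 = 1702.
q = (−156 + 1702)/2 = 773, and p = q + 156 = 929.
Check: 773 · 929 = 718117.

929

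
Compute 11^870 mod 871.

11^1 ≡ 11 (mod 871)
11^2 ≡ 11^2 = 121 ≡ 121 (mod 871)
11^4 ≡ 121^2 = 14641 ≡ 705 (mod 871)
11^8 ≡ 705^2 = 497025 ≡ 555 (mod 871)
11^16 ≡ 555^2 = 308025 ≡ 562 (mod 871)
11^32 ≡ 562^2 = 315844 ≡ 542 (mod 871)
11^64 ≡ 542^2 = 293764 ≡ 237 (mod 871)
11^128 ≡ 237^2 = 56169 ≡ 425 (mod 871)
11^256 ≡ 425^2 = 180625 ≡ 328 (mod 871)
11^512 ≡ 328^2 = 107584 ≡ 451 (mod 871)
870 = 512 + 256 + 64 + 32 + 4 + 2 in binary powers of 2.
So 11^870 ≡ 451 · 328 · 237 · 542 · 705 · 121 ≡ 129 (mod 871).
Since 129 ≠ 1, base 11 is a Fermat witness: 871 is composite.

129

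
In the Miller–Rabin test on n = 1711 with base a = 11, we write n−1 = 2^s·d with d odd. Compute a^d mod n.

1711 − 1 = 1710 = 2^1 · 855, so d = 855.
11^1 ≡ 11 (mod 1711)
11^2 ≡ 11^2 = 121 ≡ 121 (mod 1711)
11^4 ≡ 121^2 = 14641 ≡ 953 (mod 1711)
11^8 ≡ 953^2 = 908209 ≡ 1379 (mod 1711)
11^16 ≡ 1379^2 = 1901641 ≡ 720 (mod 1711)
11^32 ≡ 720^2 = 518400 ≡ 1678 (mod 1711)
11^64 ≡ 1678^2 = 2815684 ≡ 1089 (mod 1711)
11^128 ≡ 1089^2 = 1185921 ≡ 198 (mod 1711)
11^256 ≡ 198^2 = 39204 ≡ 1562 (mod 1711)
11^512 ≡ 1562^2 = 2439844 ≡ 1669 (mod 1711)
855 = 512 + 256 + 64 + 16 + 4 + 2 + 1 in binary powers of 2.
So 11^855 ≡ 1669 · 1562 · 1089 · 720 · 953 · 121 · 11 ≡ 1294 (mod 1711).
Squaring chain: 1294; never reaches −1, so base 11 is a Miller–Rabin witness that 1711 is composite.

1294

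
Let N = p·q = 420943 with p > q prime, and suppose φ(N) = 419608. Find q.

φ(n) = (p−1)(q−1) = n − (p+q) + 1, so p + q = 420943 − 419608 + 1 = 1336.
p and q are the roots of t² − 1336t + 420943 = 0.
Discriminant: 1336² − 4·420943 = 1784896 − 1683772 = 101124; √101124 = 318.
q = (1336 − 318)/2 = 509, p = (1336 + 318)/2 = 827.
Check: 509 · 827 = 420943.

509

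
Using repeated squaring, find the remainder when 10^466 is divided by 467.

1

10^1 ≡ 10 (mod 467)
10^2 ≡ 10^2 = 100 ≡ 100 (mod 467)
10^4 ≡ 100^2 = 10000 ≡ 193 (mod 467)
10^8 ≡ 193^2 = 37249 ≡ 356 (mod 467)
10^16 ≡ 356^2 = 126736 ≡ 179 (mod 467)
10^32 ≡ 179^2 = 32041 ≡ 285 (mod 467)
10^64 ≡ 285^2 = 81225 ≡ 434 (mod 467)
10^128 ≡ 434^2 = 188356 ≡ 155 (mod 467)
10^256 ≡ 155^2 = 24025 ≡ 208 (mod 467)
466 = 256 + 128 + 64 + 16 + 2 in binary powers of 2.
So 10^466 ≡ 208 · 155 · 434 · 179 · 100 ≡ 1 (mod 467).
Since the result is 1, base 10 gives no evidence that 467 is composite.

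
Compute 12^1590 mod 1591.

84

12^1 ≡ 12 (mod 1591)
12^2 ≡ 12^2 = 144 ≡ 144 (mod 1591)
12^4 ≡ 144^2 = 20736 ≡ 53 (mod 1591)
12^8 ≡ 53^2 = 2809 ≡ 1218 (mod 1591)
12^16 ≡ 1218^2 = 1483524 ≡ 712 (mod 1591)
12^32 ≡ 712^2 = 506944 ≡ 1006 (mod 1591)
12^64 ≡ 1006^2 = 1012036 ≡ 160 (mod 1591)
12^128 ≡ 160^2 = 25600 ≡ 144 (mod 1591)
12^256 ≡ 144^2 = 20736 ≡ 53 (mod 1591)
12^512 ≡ 53^2 = 2809 ≡ 1218 (mod 1591)
12^1024 ≡ 1218^2 = 1483524 ≡ 712 (mod 1591)
1590 = 1024 + 512 + 32 + 16 + 4 + 2 in binary powers of 2.
So 12^1590 ≡ 712 · 1218 · 1006 · 712 · 53 · 144 ≡ 84 (mod 1591).
Since 84 ≠ 1, base 12 is a Fermat witness: 1591 is composite.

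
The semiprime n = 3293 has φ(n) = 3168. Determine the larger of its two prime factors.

89

φ(n) = (p−1)(q−1) = n − (p+q) + 1, so p + q = 3293 − 3168 + 1 = 126.
p and q are the roots of t² − 126t + 3293 = 0.
Discriminant: 126² − 4·3293 = 15876 − 13172 = 2704; √2704 = 52.
q = (126 − 52)/2 = 37, p = (126 + 52)/2 = 89.
Check: 37 · 89 = 3293.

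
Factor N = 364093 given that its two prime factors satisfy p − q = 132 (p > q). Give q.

541

Since p = q + 132, we have 364093 = q(q + 132), so q² + 132q − 364093 = 0.
Discriminant: 132² + 4·364093 = 17424 + 1456372 = 1473796; √1473796 = 1214.
q = (−132 + 1214)/2 = 541, and p = q + 132 = 673.
Check: 541 · 673 = 364093.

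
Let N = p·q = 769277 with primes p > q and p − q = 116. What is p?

937

Since p = q + 116, we have 769277 = q(q + 116), so q² + 116q − 769277 = 0.
Discriminant: 116² + 4·769277 = 13456 + 3077108 = 3090564; √3090564 = 1758.
q = (−116 + 1758)/2 = 821, and p = q + 116 = 937.
Check: 821 · 937 = 769277.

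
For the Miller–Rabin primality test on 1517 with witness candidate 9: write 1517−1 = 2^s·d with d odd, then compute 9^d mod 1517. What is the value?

934

1517 − 1 = 1516 = 2^2 · 379, so d = 379.
9^1 ≡ 9 (mod 1517)
9^2 ≡ 9^2 = 81 ≡ 81 (mod 1517)
9^4 ≡ 81^2 = 6561 ≡ 493 (mod 1517)
9^8 ≡ 493^2 = 243049 ≡ 329 (mod 1517)
9^16 ≡ 329^2 = 108241 ≡ 534 (mod 1517)
9^32 ≡ 534^2 = 285156 ≡ 1477 (mod 1517)
9^64 ≡ 1477^2 = 2181529 ≡ 83 (mod 1517)
9^128 ≡ 83^2 = 6889 ≡ 821 (mod 1517)
9^256 ≡ 821^2 = 674041 ≡ 493 (mod 1517)
379 = 256 + 64 + 32 + 16 + 8 + 2 + 1 in binary powers of 2.
So 9^379 ≡ 493 · 83 · 1477 · 534 · 329 · 81 · 9 ≡ 934 (mod 1517).
Squaring chain: 934 → 81; never reaches −1, so base 9 is a Miller–Rabin witness that 1517 is composite.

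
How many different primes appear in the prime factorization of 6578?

6578 = 2 · 3289
3289 = 11 · 299
299 = 13 · 23
6578 = 2 · 11 · 13 · 23, which has 4 distinct prime factors.

4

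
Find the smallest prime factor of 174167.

174167 is odd.
Digit sum 26, not divisible by 3.
Ends in 7: not divisible by 5.
7: 174167 = 7·24881

7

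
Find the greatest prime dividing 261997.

261997 = 37 · 7081
7081 = 73 · 97
97 is prime.
So 261997 = 37 · 73 · 97; the largest prime factor is 97.

97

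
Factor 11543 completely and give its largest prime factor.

11543 = 7 · 1649
1649 = 17 · 97
97 is prime.
So 11543 = 7 · 17 · 97; the largest prime factor is 97.

97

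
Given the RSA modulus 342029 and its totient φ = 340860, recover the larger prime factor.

φ(n) = (p−1)(q−1) = n − (p+q) + 1, so p + q = 342029 − 340860 + 1 = 1170.
p and q are the roots of t² − 1170t + 342029 = 0.
Discriminant: 1170² − 4·342029 = 1368900 − 1368116 = 784; √784 = 28.
q = (1170 − 28)/2 = 571, p = (1170 + 28)/2 = 599.
Check: 571 · 599 = 342029.

599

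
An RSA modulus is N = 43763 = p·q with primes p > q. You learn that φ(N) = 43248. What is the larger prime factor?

φ(n) = (p−1)(q−1) = n − (p+q) + 1, so p + q = 43763 − 43248 + 1 = 516.
p and q are the roots of t² − 516t + 43763 = 0.
Discriminant: 516² − 4·43763 = 266256 − 175052 = 91204; √91204 = 302.
q = (516 − 302)/2 = 107, p = (516 + 302)/2 = 409.
Check: 107 · 409 = 43763.

409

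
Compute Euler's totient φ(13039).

Factor: 13039 = 13 · 17 · 59.
φ(13039) = (13−1) · (17−1) · (59−1) = 12 · 16 · 58 = 11136.

11136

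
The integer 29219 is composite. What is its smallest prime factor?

29219 is odd.
Digit sum 23, not divisible by 3.
Ends in 9: not divisible by 5.
7: 29219 = 7·4174 + 1
11: 29219 = 11·2656 + 3
13: 29219 = 13·2247 + 8
17: 29219 = 17·1718 + 13
19: 29219 = 19·1537 + 16
23: 29219 = 23·1270 + 9
29: 29219 = 29·1007 + 16
31: 29219 = 31·942 + 17
37: 29219 = 37·789 + 26
41: 29219 = 41·712 + 27
43: 29219 = 43·679 + 22
47: 29219 = 47·621 + 32
53: 29219 = 53·551 + 16
59: 29219 = 59·495 + 14
61: 29219 = 61·479

61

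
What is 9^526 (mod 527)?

9^1 ≡ 9 (mod 527)
9^2 ≡ 9^2 = 81 ≡ 81 (mod 527)
9^4 ≡ 81^2 = 6561 ≡ 237 (mod 527)
9^8 ≡ 237^2 = 56169 ≡ 307 (mod 527)
9^16 ≡ 307^2 = 94249 ≡ 443 (mod 527)
9^32 ≡ 443^2 = 196249 ≡ 205 (mod 527)
9^64 ≡ 205^2 = 42025 ≡ 392 (mod 527)
9^128 ≡ 392^2 = 153664 ≡ 307 (mod 527)
9^256 ≡ 307^2 = 94249 ≡ 443 (mod 527)
9^512 ≡ 443^2 = 196249 ≡ 205 (mod 527)
526 = 512 + 8 + 4 + 2 in binary powers of 2.
So 9^526 ≡ 205 · 307 · 237 · 81 ≡ 412 (mod 527).
Since 412 ≠ 1, base 9 is a Fermat witness: 527 is composite.

412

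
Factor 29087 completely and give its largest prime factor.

29087 = 17 · 1711
1711 = 29 · 59
59 is prime.
So 29087 = 17 · 29 · 59; the largest prime factor is 59.

59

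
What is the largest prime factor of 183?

183 = 3 · 61
61 is prime.
So 183 = 3 · 61; the largest prime factor is 61.

61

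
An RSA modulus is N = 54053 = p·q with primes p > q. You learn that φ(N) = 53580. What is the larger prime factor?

φ(n) = (p−1)(q−1) = n − (p+q) + 1, so p + q = 54053 − 53580 + 1 = 474.
p and q are the roots of t² − 474t + 54053 = 0.
Discriminant: 474² − 4·54053 = 224676 − 216212 = 8464; √8464 = 92.
q = (474 − 92)/2 = 191, p = (474 + 92)/2 = 283.
Check: 191 · 283 = 54053.

283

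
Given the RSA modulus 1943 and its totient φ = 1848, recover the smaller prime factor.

φ(n) = (p−1)(q−1) = n − (p+q) + 1, so p + q = 1943 − 1848 + 1 = 96.
p and q are the roots of t² − 96t + 1943 = 0.
Discriminant: 96² − 4·1943 = 9216 − 7772 = 1444; √1444 = 38.
q = (96 − 38)/2 = 29, p = (96 + 38)/2 = 67.
Check: 29 · 67 = 1943.

29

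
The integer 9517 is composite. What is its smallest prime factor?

31

9517 is odd.
Digit sum 22, not divisible by 3.
Ends in 7: not divisible by 5.
7: 9517 = 7·1359 + 4
11: 9517 = 11·865 + 2
13: 9517 = 13·732 + 1
17: 9517 = 17·559 + 14
19: 9517 = 19·500 + 17
23: 9517 = 23·413 + 18
29: 9517 = 29·328 + 5
31: 9517 = 31·307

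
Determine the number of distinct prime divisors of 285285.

285285 = 3 · 95095
95095 = 5 · 19019
19019 = 7 · 2717
2717 = 11 · 247
247 = 13 · 19
285285 = 3 · 5 · 7 · 11 · 13 · 19, which has 6 distinct prime factors.

6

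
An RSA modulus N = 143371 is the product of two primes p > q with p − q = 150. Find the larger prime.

461

Since p = q + 150, we have 143371 = q(q + 150), so q² + 150q − 143371 = 0.
Discriminant: 150² + 4·143371 = 22500 + 573484 = 595984; √595984 = 772.
q = (−150 + 772)/2 = 311, and p = q + 150 = 461.
Check: 311 · 461 = 143371.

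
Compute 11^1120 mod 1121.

980

11^1 ≡ 11 (mod 1121)
11^2 ≡ 11^2 = 121 ≡ 121 (mod 1121)
11^4 ≡ 121^2 = 14641 ≡ 68 (mod 1121)
11^8 ≡ 68^2 = 4624 ≡ 140 (mod 1121)
11^16 ≡ 140^2 = 19600 ≡ 543 (mod 1121)
11^32 ≡ 543^2 = 294849 ≡ 26 (mod 1121)
11^64 ≡ 26^2 = 676 ≡ 676 (mod 1121)
11^128 ≡ 676^2 = 456976 ≡ 729 (mod 1121)
11^256 ≡ 729^2 = 531441 ≡ 87 (mod 1121)
11^512 ≡ 87^2 = 7569 ≡ 843 (mod 1121)
11^1024 ≡ 843^2 = 710649 ≡ 1056 (mod 1121)
1120 = 1024 + 64 + 32 in binary powers of 2.
So 11^1120 ≡ 1056 · 676 · 26 ≡ 980 (mod 1121).
Since 980 ≠ 1, base 11 is a Fermat witness: 1121 is composite.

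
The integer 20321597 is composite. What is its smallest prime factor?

97

20321597 is odd.
Digit sum 29, not divisible by 3.
Ends in 7: not divisible by 5.
7: 20321597 = 7·2903085 + 2
11: 20321597 = 11·1847417 + 10
13: 20321597 = 13·1563199 + 10
17: 20321597 = 17·1195388 + 1
19: 20321597 = 19·1069557 + 14
23: 20321597 = 23·883547 + 16
29: 20321597 = 29·700744 + 21
31: 20321597 = 31·655535 + 12
37: 20321597 = 37·549232 + 13
41: 20321597 = 41·495648 + 29
43: 20321597 = 43·472595 + 12
47: 20321597 = 47·432374 + 19
53: 20321597 = 53·383426 + 19
59: 20321597 = 59·344433 + 50
61: 20321597 = 61·333140 + 57
67: 20321597 = 67·303307 + 28
71: 20321597 = 71·286219 + 48
73: 20321597 = 73·278378 + 3
79: 20321597 = 79·257235 + 32
83: 20321597 = 83·244838 + 43
89: 20321597 = 89·228332 + 49
97: 20321597 = 97·209501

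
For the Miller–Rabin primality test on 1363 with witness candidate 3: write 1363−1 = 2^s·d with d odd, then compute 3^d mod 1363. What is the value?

108

1363 − 1 = 1362 = 2^1 · 681, so d = 681.
3^1 ≡ 3 (mod 1363)
3^2 ≡ 3^2 = 9 ≡ 9 (mod 1363)
3^4 ≡ 9^2 = 81 ≡ 81 (mod 1363)
3^8 ≡ 81^2 = 6561 ≡ 1109 (mod 1363)
3^16 ≡ 1109^2 = 1229881 ≡ 455 (mod 1363)
3^32 ≡ 455^2 = 207025 ≡ 1212 (mod 1363)
3^64 ≡ 1212^2 = 1468944 ≡ 993 (mod 1363)
3^128 ≡ 993^2 = 986049 ≡ 600 (mod 1363)
3^256 ≡ 600^2 = 360000 ≡ 168 (mod 1363)
3^512 ≡ 168^2 = 28224 ≡ 964 (mod 1363)
681 = 512 + 128 + 32 + 8 + 1 in binary powers of 2.
So 3^681 ≡ 964 · 600 · 1212 · 1109 · 3 ≡ 108 (mod 1363).
Squaring chain: 108; never reaches −1, so base 3 is a Miller–Rabin witness that 1363 is composite.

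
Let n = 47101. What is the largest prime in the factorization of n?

67

47101 = 19 · 2479
2479 = 37 · 67
67 is prime.
So 47101 = 19 · 37 · 67; the largest prime factor is 67.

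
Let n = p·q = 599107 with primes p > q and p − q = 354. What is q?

617

Since p = q + 354, we have 599107 = q(q + 354), so q² + 354q − 599107 = 0.
Discriminant: 354² + 4·599107 = 125316 + 2396428 = 2521744; √2521744 = 1588.
q = (−354 + 1588)/2 = 617, and p = q + 354 = 971.
Check: 617 · 971 = 599107.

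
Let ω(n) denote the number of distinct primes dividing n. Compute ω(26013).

26013 = 3 · 8671
8671 = 13 · 667
667 = 23 · 29
26013 = 3 · 13 · 23 · 29, which has 4 distinct prime factors.

4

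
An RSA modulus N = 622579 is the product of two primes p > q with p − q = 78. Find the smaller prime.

Since p = q + 78, we have 622579 = q(q + 78), so q² + 78q − 622579 = 0.
Discriminant: 78² + 4·622579 = 6084 + 2490316 = 2496400; √2496400 = 1580.
q = (−78 + 1580)/2 = 751, and p = q + 78 = 829.
Check: 751 · 829 = 622579.

751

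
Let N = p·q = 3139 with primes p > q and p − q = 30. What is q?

43

Since p = q + 30, we have 3139 = q(q + 30), so q² + 30q − 3139 = 0.
Discriminant: 30² + 4·3139 = 900 + 12556 = 13456; √13456 = 116.
q = (−30 + 116)/2 = 43, and p = q + 30 = 73.
Check: 43 · 73 = 3139.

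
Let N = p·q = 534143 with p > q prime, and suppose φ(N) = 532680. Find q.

φ(n) = (p−1)(q−1) = n − (p+q) + 1, so p + q = 534143 − 532680 + 1 = 1464.
p and q are the roots of t² − 1464t + 534143 = 0.
Discriminant: 1464² − 4·534143 = 2143296 − 2136572 = 6724; √6724 = 82.
q = (1464 − 82)/2 = 691, p = (1464 + 82)/2 = 773.
Check: 691 · 773 = 534143.

691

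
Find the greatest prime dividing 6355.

41

6355 = 5 · 1271
1271 = 31 · 41
41 is prime.
So 6355 = 5 · 31 · 41; the largest prime factor is 41.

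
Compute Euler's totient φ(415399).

Factor: 415399 = 37 · 103 · 109.
φ(415399) = (37−1) · (103−1) · (109−1) = 36 · 102 · 108 = 396576.

396576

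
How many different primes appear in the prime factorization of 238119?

238119 = 3 · 79373
79373 = 7 · 11339
11339 = 17 · 667
667 = 23 · 29
238119 = 3 · 7 · 17 · 23 · 29, which has 5 distinct prime factors.

5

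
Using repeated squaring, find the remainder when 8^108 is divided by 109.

1

8^1 ≡ 8 (mod 109)
8^2 ≡ 8^2 = 64 ≡ 64 (mod 109)
8^4 ≡ 64^2 = 4096 ≡ 63 (mod 109)
8^8 ≡ 63^2 = 3969 ≡ 45 (mod 109)
8^16 ≡ 45^2 = 2025 ≡ 63 (mod 109)
8^32 ≡ 63^2 = 3969 ≡ 45 (mod 109)
8^64 ≡ 45^2 = 2025 ≡ 63 (mod 109)
108 = 64 + 32 + 8 + 4 in binary powers of 2.
So 8^108 ≡ 63 · 45 · 45 · 63 ≡ 1 (mod 109).
Since the result is 1, base 8 gives no evidence that 109 is composite.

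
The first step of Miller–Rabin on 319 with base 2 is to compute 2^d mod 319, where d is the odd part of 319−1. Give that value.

319 − 1 = 318 = 2^1 · 159, so d = 159.
2^1 ≡ 2 (mod 319)
2^2 ≡ 2^2 = 4 ≡ 4 (mod 319)
2^4 ≡ 4^2 = 16 ≡ 16 (mod 319)
2^8 ≡ 16^2 = 256 ≡ 256 (mod 319)
2^16 ≡ 256^2 = 65536 ≡ 141 (mod 319)
2^32 ≡ 141^2 = 19881 ≡ 103 (mod 319)
2^64 ≡ 103^2 = 10609 ≡ 82 (mod 319)
2^128 ≡ 82^2 = 6724 ≡ 25 (mod 319)
159 = 128 + 16 + 8 + 4 + 2 + 1 in binary powers of 2.
So 2^159 ≡ 25 · 141 · 256 · 16 · 4 · 2 ≡ 171 (mod 319).
Squaring chain: 171; never reaches −1, so base 2 is a Miller–Rabin witness that 319 is composite.

171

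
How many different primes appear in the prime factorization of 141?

141 = 3 · 47
141 = 3 · 47, which has 2 distinct prime factors.

2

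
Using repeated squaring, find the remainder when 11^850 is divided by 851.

11^1 ≡ 11 (mod 851)
11^2 ≡ 11^2 = 121 ≡ 121 (mod 851)
11^4 ≡ 121^2 = 14641 ≡ 174 (mod 851)
11^8 ≡ 174^2 = 30276 ≡ 491 (mod 851)
11^16 ≡ 491^2 = 241081 ≡ 248 (mod 851)
11^32 ≡ 248^2 = 61504 ≡ 232 (mod 851)
11^64 ≡ 232^2 = 53824 ≡ 211 (mod 851)
11^128 ≡ 211^2 = 44521 ≡ 269 (mod 851)
11^256 ≡ 269^2 = 72361 ≡ 26 (mod 851)
11^512 ≡ 26^2 = 676 ≡ 676 (mod 851)
850 = 512 + 256 + 64 + 16 + 2 in binary powers of 2.
So 11^850 ≡ 676 · 26 · 211 · 248 · 121 ≡ 26 (mod 851).
Since 26 ≠ 1, base 11 is a Fermat witness: 851 is composite.

26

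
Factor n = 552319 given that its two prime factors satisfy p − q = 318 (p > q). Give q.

601

Since p = q + 318, we have 552319 = q(q + 318), so q² + 318q − 552319 = 0.
Discriminant: 318² + 4·552319 = 101124 + 2209276 = 2310400; √2310400 = 1520.
q = (−318 + 1520)/2 = 601, and p = q + 318 = 919.
Check: 601 · 919 = 552319.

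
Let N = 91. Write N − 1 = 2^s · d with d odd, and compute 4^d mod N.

91 − 1 = 90 = 2^1 · 45, so d = 45.
4^1 ≡ 4 (mod 91)
4^2 ≡ 4^2 = 16 ≡ 16 (mod 91)
4^4 ≡ 16^2 = 256 ≡ 74 (mod 91)
4^8 ≡ 74^2 = 5476 ≡ 16 (mod 91)
4^16 ≡ 16^2 = 256 ≡ 74 (mod 91)
4^32 ≡ 74^2 = 5476 ≡ 16 (mod 91)
45 = 32 + 8 + 4 + 1 in binary powers of 2.
So 4^45 ≡ 16 · 16 · 74 · 4 ≡ 64 (mod 91).
Squaring chain: 64; never reaches −1, so base 4 is a Miller–Rabin witness that 91 is composite.

64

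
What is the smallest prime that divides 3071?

37

3071 is odd.
Digit sum 11, not divisible by 3.
Ends in 1: not divisible by 5.
7: 3071 = 7·438 + 5
11: 3071 = 11·279 + 2
13: 3071 = 13·236 + 3
17: 3071 = 17·180 + 11
19: 3071 = 19·161 + 12
23: 3071 = 23·133 + 12
29: 3071 = 29·105 + 26
31: 3071 = 31·99 + 2
37: 3071 = 37·83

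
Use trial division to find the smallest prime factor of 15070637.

15070637 is odd.
Digit sum 29, not divisible by 3.
Ends in 7: not divisible by 5.
7: 15070637 = 7·2152948 + 1
11: 15070637 = 11·1370057 + 10
13: 15070637 = 13·1159279 + 10
17: 15070637 = 17·886508 + 1
19: 15070637 = 19·793191 + 8
23: 15070637 = 23·655245 + 2
29: 15070637 = 29·519677 + 4
31: 15070637 = 31·486149 + 18
37: 15070637 = 37·407314 + 19
41: 15070637 = 41·367576 + 21
43: 15070637 = 43·350479 + 40
47: 15070637 = 47·320651 + 40
53: 15070637 = 53·284351 + 34
59: 15070637 = 59·255434 + 31
61: 15070637 = 61·247059 + 38
67: 15070637 = 67·224934 + 59
71: 15070637 = 71·212262 + 35
73: 15070637 = 73·206447 + 6
79: 15070637 = 79·190767 + 44
83: 15070637 = 83·181573 + 78
89: 15070637 = 89·169333

89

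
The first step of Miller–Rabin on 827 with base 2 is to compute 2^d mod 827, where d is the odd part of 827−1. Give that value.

827 − 1 = 826 = 2^1 · 413, so d = 413.
2^1 ≡ 2 (mod 827)
2^2 ≡ 2^2 = 4 ≡ 4 (mod 827)
2^4 ≡ 4^2 = 16 ≡ 16 (mod 827)
2^8 ≡ 16^2 = 256 ≡ 256 (mod 827)
2^16 ≡ 256^2 = 65536 ≡ 203 (mod 827)
2^32 ≡ 203^2 = 41209 ≡ 686 (mod 827)
2^64 ≡ 686^2 = 470596 ≡ 33 (mod 827)
2^128 ≡ 33^2 = 1089 ≡ 262 (mod 827)
2^256 ≡ 262^2 = 68644 ≡ 3 (mod 827)
413 = 256 + 128 + 16 + 8 + 4 + 1 in binary powers of 2.
So 2^413 ≡ 3 · 262 · 203 · 256 · 16 · 2 ≡ 826 (mod 827).
Since 2^d ≡ 826 (mod 827), base 2 does not prove 827 composite.

826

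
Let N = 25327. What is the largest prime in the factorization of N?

43

25327 = 19 · 1333
1333 = 31 · 43
43 is prime.
So 25327 = 19 · 31 · 43; the largest prime factor is 43.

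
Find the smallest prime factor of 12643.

47

12643 is odd.
Digit sum 16, not divisible by 3.
Ends in 3: not divisible by 5.
7: 12643 = 7·1806 + 1
11: 12643 = 11·1149 + 4
13: 12643 = 13·972 + 7
17: 12643 = 17·743 + 12
19: 12643 = 19·665 + 8
23: 12643 = 23·549 + 16
29: 12643 = 29·435 + 28
31: 12643 = 31·407 + 26
37: 12643 = 37·341 + 26
41: 12643 = 41·308 + 15
43: 12643 = 43·294 + 1
47: 12643 = 47·269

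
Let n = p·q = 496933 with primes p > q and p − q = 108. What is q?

653

Since p = q + 108, we have 496933 = q(q + 108), so q² + 108q − 496933 = 0.
Discriminant: 108² + 4·496933 = 11664 + 1987732 = 1999396; √1999396 = 1414.
q = (−108 + 1414)/2 = 653, and p = q + 108 = 761.
Check: 653 · 761 = 496933.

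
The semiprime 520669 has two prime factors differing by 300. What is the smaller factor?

Since p = q + 300, we have 520669 = q(q + 300), so q² + 300q − 520669 = 0.
Discriminant: 300² + 4·520669 = 90000 + 2082676 = 2172676; √2172676 = 1474.
q = (−300 + 1474)/2 = 587, and p = q + 300 = 887.
Check: 587 · 887 = 520669.

587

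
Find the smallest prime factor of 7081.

7081 is odd.
Digit sum 16, not divisible by 3.
Ends in 1: not divisible by 5.
7: 7081 = 7·1011 + 4
11: 7081 = 11·643 + 8
13: 7081 = 13·544 + 9
17: 7081 = 17·416 + 9
19: 7081 = 19·372 + 13
23: 7081 = 23·307 + 20
29: 7081 = 29·244 + 5
31: 7081 = 31·228 + 13
37: 7081 = 37·191 + 14
41: 7081 = 41·172 + 29
43: 7081 = 43·164 + 29
47: 7081 = 47·150 + 31
53: 7081 = 53·133 + 32
59: 7081 = 59·120 + 1
61: 7081 = 61·116 + 5
67: 7081 = 67·105 + 46
71: 7081 = 71·99 + 52
73: 7081 = 73·97

73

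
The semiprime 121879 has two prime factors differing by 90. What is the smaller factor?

Since p = q + 90, we have 121879 = q(q + 90), so q² + 90q − 121879 = 0.
Discriminant: 90² + 4·121879 = 8100 + 487516 = 495616; √495616 = 704.
q = (−90 + 704)/2 = 307, and p = q + 90 = 397.
Check: 307 · 397 = 121879.

307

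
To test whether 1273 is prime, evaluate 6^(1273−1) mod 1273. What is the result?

6^1 ≡ 6 (mod 1273)
6^2 ≡ 6^2 = 36 ≡ 36 (mod 1273)
6^4 ≡ 36^2 = 1296 ≡ 23 (mod 1273)
6^8 ≡ 23^2 = 529 ≡ 529 (mod 1273)
6^16 ≡ 529^2 = 279841 ≡ 1054 (mod 1273)
6^32 ≡ 1054^2 = 1110916 ≡ 860 (mod 1273)
6^64 ≡ 860^2 = 739600 ≡ 1260 (mod 1273)
6^128 ≡ 1260^2 = 1587600 ≡ 169 (mod 1273)
6^256 ≡ 169^2 = 28561 ≡ 555 (mod 1273)
6^512 ≡ 555^2 = 308025 ≡ 1232 (mod 1273)
6^1024 ≡ 1232^2 = 1517824 ≡ 408 (mod 1273)
1272 = 1024 + 128 + 64 + 32 + 16 + 8 in binary powers of 2.
So 6^1272 ≡ 408 · 169 · 1260 · 860 · 1054 · 529 ≡ 558 (mod 1273).
Since 558 ≠ 1, base 6 is a Fermat witness: 1273 is composite.

558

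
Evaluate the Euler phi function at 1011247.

972000

Factor: 1011247 = 37 · 151 · 181.
φ(1011247) = (37−1) · (151−1) · (181−1) = 36 · 150 · 180 = 972000.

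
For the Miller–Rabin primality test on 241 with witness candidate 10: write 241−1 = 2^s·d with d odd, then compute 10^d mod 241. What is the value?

241 − 1 = 240 = 2^4 · 15, so d = 15.
10^1 ≡ 10 (mod 241)
10^2 ≡ 10^2 = 100 ≡ 100 (mod 241)
10^4 ≡ 100^2 = 10000 ≡ 119 (mod 241)
10^8 ≡ 119^2 = 14161 ≡ 183 (mod 241)
15 = 8 + 4 + 2 + 1 in binary powers of 2.
So 10^15 ≡ 183 · 119 · 100 · 10 ≡ 240 (mod 241).
Since 10^d ≡ 240 (mod 241), base 10 does not prove 241 composite.

240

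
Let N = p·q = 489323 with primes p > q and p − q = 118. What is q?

Since p = q + 118, we have 489323 = q(q + 118), so q² + 118q − 489323 = 0.
Discriminant: 118² + 4·489323 = 13924 + 1957292 = 1971216; √1971216 = 1404.
q = (−118 + 1404)/2 = 643, and p = q + 118 = 761.
Check: 643 · 761 = 489323.

643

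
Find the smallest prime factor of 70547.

70547 is odd.
Digit sum 23, not divisible by 3.
Ends in 7: not divisible by 5.
7: 70547 = 7·10078 + 1
11: 70547 = 11·6413 + 4
13: 70547 = 13·5426 + 9
17: 70547 = 17·4149 + 14
19: 70547 = 19·3713

19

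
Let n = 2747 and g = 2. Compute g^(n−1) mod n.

2^1 ≡ 2 (mod 2747)
2^2 ≡ 2^2 = 4 ≡ 4 (mod 2747)
2^4 ≡ 4^2 = 16 ≡ 16 (mod 2747)
2^8 ≡ 16^2 = 256 ≡ 256 (mod 2747)
2^16 ≡ 256^2 = 65536 ≡ 2355 (mod 2747)
2^32 ≡ 2355^2 = 5546025 ≡ 2579 (mod 2747)
2^64 ≡ 2579^2 = 6651241 ≡ 754 (mod 2747)
2^128 ≡ 754^2 = 568516 ≡ 2634 (mod 2747)
2^256 ≡ 2634^2 = 6937956 ≡ 1781 (mod 2747)
2^512 ≡ 1781^2 = 3171961 ≡ 1923 (mod 2747)
2^1024 ≡ 1923^2 = 3697929 ≡ 467 (mod 2747)
2^2048 ≡ 467^2 = 218089 ≡ 1076 (mod 2747)
2746 = 2048 + 512 + 128 + 32 + 16 + 8 + 2 in binary powers of 2.
So 2^2746 ≡ 1076 · 1923 · 2634 · 2579 · 2355 · 256 · 4 ≡ 1212 (mod 2747).
Since 1212 ≠ 1, base 2 is a Fermat witness: 2747 is composite.

1212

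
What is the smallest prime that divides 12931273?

12931273 is odd.
Digit sum 28, not divisible by 3.
Ends in 3: not divisible by 5.
7: 12931273 = 7·1847324 + 5
11: 12931273 = 11·1175570 + 3
13: 12931273 = 13·994713 + 4
17: 12931273 = 17·760663 + 2
19: 12931273 = 19·680593 + 6
23: 12931273 = 23·562229 + 6
29: 12931273 = 29·445905 + 28
31: 12931273 = 31·417137 + 26
37: 12931273 = 37·349493 + 32
41: 12931273 = 41·315396 + 37
43: 12931273 = 43·300727 + 12
47: 12931273 = 47·275133 + 22
53: 12931273 = 53·243986 + 15
59: 12931273 = 59·219174 + 7
61: 12931273 = 61·211988 + 5
67: 12931273 = 67·193004 + 5
71: 12931273 = 71·182130 + 43
73: 12931273 = 73·177140 + 53
79: 12931273 = 79·163687

79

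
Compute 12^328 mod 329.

12^1 ≡ 12 (mod 329)
12^2 ≡ 12^2 = 144 ≡ 144 (mod 329)
12^4 ≡ 144^2 = 20736 ≡ 9 (mod 329)
12^8 ≡ 9^2 = 81 ≡ 81 (mod 329)
12^16 ≡ 81^2 = 6561 ≡ 310 (mod 329)
12^32 ≡ 310^2 = 96100 ≡ 32 (mod 329)
12^64 ≡ 32^2 = 1024 ≡ 37 (mod 329)
12^128 ≡ 37^2 = 1369 ≡ 53 (mod 329)
12^256 ≡ 53^2 = 2809 ≡ 177 (mod 329)
328 = 256 + 64 + 8 in binary powers of 2.
So 12^328 ≡ 177 · 37 · 81 ≡ 121 (mod 329).
Since 121 ≠ 1, base 12 is a Fermat witness: 329 is composite.

121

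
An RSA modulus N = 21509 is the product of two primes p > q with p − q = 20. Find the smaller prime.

137

Since p = q + 20, we have 21509 = q(q + 20), so q² + 20q − 21509 = 0.
Discriminant: 20² + 4·21509 = 400 + 86036 = 86436; √86436 = 294.
q = (−20 + 294)/2 = 137, and p = q + 20 = 157.
Check: 137 · 157 = 21509.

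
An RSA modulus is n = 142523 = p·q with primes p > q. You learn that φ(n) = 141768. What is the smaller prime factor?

φ(n) = (p−1)(q−1) = n − (p+q) + 1, so p + q = 142523 − 141768 + 1 = 756.
p and q are the roots of t² − 756t + 142523 = 0.
Discriminant: 756² − 4·142523 = 571536 − 570092 = 1444; √1444 = 38.
q = (756 − 38)/2 = 359, p = (756 + 38)/2 = 397.
Check: 359 · 397 = 142523.

359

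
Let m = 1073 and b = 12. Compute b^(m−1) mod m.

12^1 ≡ 12 (mod 1073)
12^2 ≡ 12^2 = 144 ≡ 144 (mod 1073)
12^4 ≡ 144^2 = 20736 ≡ 349 (mod 1073)
12^8 ≡ 349^2 = 121801 ≡ 552 (mod 1073)
12^16 ≡ 552^2 = 304704 ≡ 1045 (mod 1073)
12^32 ≡ 1045^2 = 1092025 ≡ 784 (mod 1073)
12^64 ≡ 784^2 = 614656 ≡ 900 (mod 1073)
12^128 ≡ 900^2 = 810000 ≡ 958 (mod 1073)
12^256 ≡ 958^2 = 917764 ≡ 349 (mod 1073)
12^512 ≡ 349^2 = 121801 ≡ 552 (mod 1073)
12^1024 ≡ 552^2 = 304704 ≡ 1045 (mod 1073)
1072 = 1024 + 32 + 16 in binary powers of 2.
So 12^1072 ≡ 1045 · 784 · 1045 ≡ 900 (mod 1073).
Since 900 ≠ 1, base 12 is a Fermat witness: 1073 is composite.

900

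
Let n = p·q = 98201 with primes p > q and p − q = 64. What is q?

283

Since p = q + 64, we have 98201 = q(q + 64), so q² + 64q − 98201 = 0.
Discriminant: 64² + 4·98201 = 4096 + 392804 = 396900; √396900 = 630.
q = (−64 + 630)/2 = 283, and p = q + 64 = 347.
Check: 283 · 347 = 98201.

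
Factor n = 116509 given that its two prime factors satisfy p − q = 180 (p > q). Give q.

263

Since p = q + 180, we have 116509 = q(q + 180), so q² + 180q − 116509 = 0.
Discriminant: 180² + 4·116509 = 32400 + 466036 = 498436; √498436 = 706.
q = (−180 + 706)/2 = 263, and p = q + 180 = 443.
Check: 263 · 443 = 116509.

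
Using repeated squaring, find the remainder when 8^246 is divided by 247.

8^1 ≡ 8 (mod 247)
8^2 ≡ 8^2 = 64 ≡ 64 (mod 247)
8^4 ≡ 64^2 = 4096 ≡ 144 (mod 247)
8^8 ≡ 144^2 = 20736 ≡ 235 (mod 247)
8^16 ≡ 235^2 = 55225 ≡ 144 (mod 247)
8^32 ≡ 144^2 = 20736 ≡ 235 (mod 247)
8^64 ≡ 235^2 = 55225 ≡ 144 (mod 247)
8^128 ≡ 144^2 = 20736 ≡ 235 (mod 247)
246 = 128 + 64 + 32 + 16 + 4 + 2 in binary powers of 2.
So 8^246 ≡ 235 · 144 · 235 · 144 · 144 · 64 ≡ 77 (mod 247).
Since 77 ≠ 1, base 8 is a Fermat witness: 247 is composite.

77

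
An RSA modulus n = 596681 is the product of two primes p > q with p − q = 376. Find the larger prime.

Since p = q + 376, we have 596681 = q(q + 376), so q² + 376q − 596681 = 0.
Discriminant: 376² + 4·596681 = 141376 + 2386724 = 2528100; √2528100 = 1590.
q = (−376 + 1590)/2 = 607, and p = q + 376 = 983.
Check: 607 · 983 = 596681.

983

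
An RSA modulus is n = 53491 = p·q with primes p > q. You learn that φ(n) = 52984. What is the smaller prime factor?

φ(n) = (p−1)(q−1) = n − (p+q) + 1, so p + q = 53491 − 52984 + 1 = 508.
p and q are the roots of t² − 508t + 53491 = 0.
Discriminant: 508² − 4·53491 = 258064 − 213964 = 44100; √44100 = 210.
q = (508 − 210)/2 = 149, p = (508 + 210)/2 = 359.
Check: 149 · 359 = 53491.

149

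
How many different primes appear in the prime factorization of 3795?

3795 = 3 · 1265
1265 = 5 · 253
253 = 11 · 23
3795 = 3 · 5 · 11 · 23, which has 4 distinct prime factors.

4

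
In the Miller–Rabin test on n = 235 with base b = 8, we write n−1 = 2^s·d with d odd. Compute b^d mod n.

158

235 − 1 = 234 = 2^1 · 117, so d = 117.
8^1 ≡ 8 (mod 235)
8^2 ≡ 8^2 = 64 ≡ 64 (mod 235)
8^4 ≡ 64^2 = 4096 ≡ 101 (mod 235)
8^8 ≡ 101^2 = 10201 ≡ 96 (mod 235)
8^16 ≡ 96^2 = 9216 ≡ 51 (mod 235)
8^32 ≡ 51^2 = 2601 ≡ 16 (mod 235)
8^64 ≡ 16^2 = 256 ≡ 21 (mod 235)
117 = 64 + 32 + 16 + 4 + 1 in binary powers of 2.
So 8^117 ≡ 21 · 16 · 51 · 101 · 8 ≡ 158 (mod 235).
Squaring chain: 158; never reaches −1, so base 8 is a Miller–Rabin witness that 235 is composite.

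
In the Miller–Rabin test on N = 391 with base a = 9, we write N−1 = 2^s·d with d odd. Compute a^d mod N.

391 − 1 = 390 = 2^1 · 195, so d = 195.
9^1 ≡ 9 (mod 391)
9^2 ≡ 9^2 = 81 ≡ 81 (mod 391)
9^4 ≡ 81^2 = 6561 ≡ 305 (mod 391)
9^8 ≡ 305^2 = 93025 ≡ 358 (mod 391)
9^16 ≡ 358^2 = 128164 ≡ 307 (mod 391)
9^32 ≡ 307^2 = 94249 ≡ 18 (mod 391)
9^64 ≡ 18^2 = 324 ≡ 324 (mod 391)
9^128 ≡ 324^2 = 104976 ≡ 188 (mod 391)
195 = 128 + 64 + 2 + 1 in binary powers of 2.
So 9^195 ≡ 188 · 324 · 81 · 9 ≡ 151 (mod 391).
Squaring chain: 151; never reaches −1, so base 9 is a Miller–Rabin witness that 391 is composite.

151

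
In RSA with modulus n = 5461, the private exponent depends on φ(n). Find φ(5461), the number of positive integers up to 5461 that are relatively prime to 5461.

5292

Factor: 5461 = 43 · 127.
φ(5461) = (43−1) · (127−1) = 42 · 126 = 5292.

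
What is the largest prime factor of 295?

295 = 5 · 59
59 is prime.
So 295 = 5 · 59; the largest prime factor is 59.

59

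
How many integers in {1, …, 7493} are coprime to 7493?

7308

Factor: 7493 = 59 · 127.
φ(7493) = (59−1) · (127−1) = 58 · 126 = 7308.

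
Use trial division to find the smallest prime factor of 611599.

31

611599 is odd.
Digit sum 31, not divisible by 3.
Ends in 9: not divisible by 5.
7: 611599 = 7·87371 + 2
11: 611599 = 11·55599 + 10
13: 611599 = 13·47046 + 1
17: 611599 = 17·35976 + 7
19: 611599 = 19·32189 + 8
23: 611599 = 23·26591 + 6
29: 611599 = 29·21089 + 18
31: 611599 = 31·19729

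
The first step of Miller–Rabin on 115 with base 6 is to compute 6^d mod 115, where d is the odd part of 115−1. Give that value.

36

115 − 1 = 114 = 2^1 · 57, so d = 57.
6^1 ≡ 6 (mod 115)
6^2 ≡ 6^2 = 36 ≡ 36 (mod 115)
6^4 ≡ 36^2 = 1296 ≡ 31 (mod 115)
6^8 ≡ 31^2 = 961 ≡ 41 (mod 115)
6^16 ≡ 41^2 = 1681 ≡ 71 (mod 115)
6^32 ≡ 71^2 = 5041 ≡ 96 (mod 115)
57 = 32 + 16 + 8 + 1 in binary powers of 2.
So 6^57 ≡ 96 · 71 · 41 · 6 ≡ 36 (mod 115).
Squaring chain: 36; never reaches −1, so base 6 is a Miller–Rabin witness that 115 is composite.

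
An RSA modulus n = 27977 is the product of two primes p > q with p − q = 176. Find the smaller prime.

101

Since p = q + 176, we have 27977 = q(q + 176), so q² + 176q − 27977 = 0.
Discriminant: 176² + 4·27977 = 30976 + 111908 = 142884; √142884 = 378.
q = (−176 + 378)/2 = 101, and p = q + 176 = 277.
Check: 101 · 277 = 27977.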